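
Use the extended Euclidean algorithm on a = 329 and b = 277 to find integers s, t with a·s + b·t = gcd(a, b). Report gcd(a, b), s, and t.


Euclidean algorithm on (329, 277) — divide until remainder is 0:
  329 = 1 · 277 + 52
  277 = 5 · 52 + 17
  52 = 3 · 17 + 1
  17 = 17 · 1 + 0
gcd(329, 277) = 1.
Track Bezout coefficients alongside the remainders: start with r₀ = 329 = a·1 + b·0 (s = 1, t = 0) and r₁ = 277 = a·0 + b·1 (s = 0, t = 1); each new remainder r_{k+1} = r_{k-1} − q_k·r_k inherits s_{k+1} = s_{k-1} − q_k·s_k, t_{k+1} = t_{k-1} − q_k·t_k, so r_k = a·s_k + b·t_k at every step:
  q = 1: r = 52, s = 1 − 1·0 = 1, t = 0 − 1·1 = -1  (check: 329·1 + 277·(-1) = 52)
  q = 5: r = 17, s = 0 − 5·1 = -5, t = 1 − 5·(-1) = 6  (check: 329·(-5) + 277·6 = 17)
  q = 3: r = 1, s = 1 − 3·(-5) = 16, t = -1 − 3·6 = -19  (check: 329·16 + 277·(-19) = 1)
The row with r = 1 (the gcd) gives the Bezout coefficients s = 16, t = -19.
Result: 329 · (16) + 277 · (-19) = 1.

gcd(329, 277) = 1; s = 16, t = -19 (check: 329·16 + 277·(-19) = 1).


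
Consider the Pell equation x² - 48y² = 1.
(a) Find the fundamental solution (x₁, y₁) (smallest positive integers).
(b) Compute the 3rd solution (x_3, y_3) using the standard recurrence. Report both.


Step 1: Find the fundamental solution (x₁, y₁) of x² - 48y² = 1.
  Expand √48 as a continued fraction. a₀ = ⌊√48⌋ = 6; iterate m_{k+1} = d_k·a_k − m_k, d_{k+1} = (48 − m_{k+1}²)/d_k, a_{k+1} = ⌊(a₀ + m_{k+1})/d_{k+1}⌋ (starting m₀ = 0, d₀ = 1), with convergents p_k = a_k·p_{k-1} + p_{k-2}, q_k = a_k·q_{k-1} + q_{k-2} (p₋₁ = 1, q₋₁ = 0):
  k = 0: a₀ = 6; p₀/q₀ = 6/1; p₀² − 48·q₀² = 36 − 48 = -12.
  k = 1: m = 6, d = 12, a = ⌊(6 + 6)/12⌋ = 1; p/q = (1·6 + 1)/(1·1 + 0) = 7/1; p² − 48·q² = 49 − 48 = 1.
  The first convergent with p² − 48·q² = 1 gives the fundamental solution (x₁, y₁) = (7, 1).
Step 2: Apply the recurrence (x_{n+1}, y_{n+1}) = (x₁x_n + 48y₁y_n, x₁y_n + y₁x_n) repeatedly.
  From (x_1, y_1) = (7, 1): x_2 = 7·7 + 48·1·1 = 97; y_2 = 7·1 + 1·7 = 14.
  From (x_2, y_2) = (97, 14): x_3 = 7·97 + 48·1·14 = 1351; y_3 = 7·14 + 1·97 = 195.
Step 3: Verify x_3² - 48·y_3² = 1825201 - 1825200 = 1 (should be 1). ✓

(x_1, y_1) = (7, 1); (x_3, y_3) = (1351, 195).


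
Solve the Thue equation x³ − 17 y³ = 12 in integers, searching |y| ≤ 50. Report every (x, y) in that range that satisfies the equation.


The equation is x³ - 17y³ = 12. For fixed y, x³ = 17·y³ + 12, so a solution requires the RHS to be a perfect cube.
Strategy: iterate y from -50 to 50, compute RHS = 17·y³ + 12, and check whether it is a (positive or negative) perfect cube.
Check small values of y:
  y = 0: RHS = 12 is not a perfect cube.
  y = 1: RHS = 29 is not a perfect cube.
  y = -1: RHS = -5 is not a perfect cube.
  y = 2: RHS = 148 is not a perfect cube.
  y = -2: RHS = -124 is not a perfect cube.
  y = 3: RHS = 471 is not a perfect cube.
  y = -3: RHS = -447 is not a perfect cube.
Continuing the search up to |y| = 50 finds no solutions either.
No (x, y) in the scanned range satisfies the equation.

No integer solutions with |y| ≤ 50.


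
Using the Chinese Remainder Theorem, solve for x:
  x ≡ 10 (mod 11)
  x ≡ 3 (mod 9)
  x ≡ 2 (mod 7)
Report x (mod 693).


Moduli 11, 9, 7 are pairwise coprime; by CRT there is a unique solution modulo M = 11 · 9 · 7 = 693.
Solve pairwise, accumulating the modulus:
  Start with x ≡ 10 (mod 11).
  Combine with x ≡ 3 (mod 9): since gcd(11, 9) = 1, we get a unique residue mod 99.
    Write x = 10 + 11·t and substitute into x ≡ 3 (mod 9): 11·t ≡ 3 − 10 = -7 (mod 9).
    Reduce coefficients mod 9: 2·t ≡ 2 (mod 9).
    The inverse of 2 mod 9 is 5 (since 2·5 = 10 = 1·9 + 1), so t ≡ 5·2 = 10 ≡ 1 (mod 9).
    Then x = 10 + 11·1 = 21, valid modulo lcm(11, 9) = 99: x ≡ 21 (mod 99).
  Combine with x ≡ 2 (mod 7): since gcd(99, 7) = 1, we get a unique residue mod 693.
    Write x = 21 + 99·t and substitute into x ≡ 2 (mod 7): 99·t ≡ 2 − 21 = -19 (mod 7).
    Reduce coefficients mod 7: 1·t ≡ 2 (mod 7).
    So t ≡ 2 (mod 7).
    Then x = 21 + 99·2 = 219, valid modulo lcm(99, 7) = 693: x ≡ 219 (mod 693).
Verify: 219 mod 11 = 10 ✓, 219 mod 9 = 3 ✓, 219 mod 7 = 2 ✓.

x ≡ 219 (mod 693).


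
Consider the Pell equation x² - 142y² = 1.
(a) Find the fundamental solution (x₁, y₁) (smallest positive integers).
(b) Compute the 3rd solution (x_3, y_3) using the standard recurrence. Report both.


Step 1: Find the fundamental solution (x₁, y₁) of x² - 142y² = 1.
  Expand √142 as a continued fraction. a₀ = ⌊√142⌋ = 11; iterate m_{k+1} = d_k·a_k − m_k, d_{k+1} = (142 − m_{k+1}²)/d_k, a_{k+1} = ⌊(a₀ + m_{k+1})/d_{k+1}⌋ (starting m₀ = 0, d₀ = 1), with convergents p_k = a_k·p_{k-1} + p_{k-2}, q_k = a_k·q_{k-1} + q_{k-2} (p₋₁ = 1, q₋₁ = 0):
  k = 0: a₀ = 11; p₀/q₀ = 11/1; p₀² − 142·q₀² = 121 − 142 = -21.
  k = 1: m = 11, d = 21, a = ⌊(11 + 11)/21⌋ = 1; p/q = (1·11 + 1)/(1·1 + 0) = 12/1; p² − 142·q² = 144 − 142 = 2.
  k = 2: m = 10, d = 2, a = ⌊(11 + 10)/2⌋ = 10; p/q = (10·12 + 11)/(10·1 + 1) = 131/11; p² − 142·q² = 17161 − 17182 = -21.
  k = 3: m = 10, d = 21, a = ⌊(11 + 10)/21⌋ = 1; p/q = (1·131 + 12)/(1·11 + 1) = 143/12; p² − 142·q² = 20449 − 20448 = 1.
  The first convergent with p² − 142·q² = 1 gives the fundamental solution (x₁, y₁) = (143, 12).
Step 2: Apply the recurrence (x_{n+1}, y_{n+1}) = (x₁x_n + 142y₁y_n, x₁y_n + y₁x_n) repeatedly.
  From (x_1, y_1) = (143, 12): x_2 = 143·143 + 142·12·12 = 40897; y_2 = 143·12 + 12·143 = 3432.
  From (x_2, y_2) = (40897, 3432): x_3 = 143·40897 + 142·12·3432 = 11696399; y_3 = 143·3432 + 12·40897 = 981540.
Step 3: Verify x_3² - 142·y_3² = 136805749567201 - 136805749567200 = 1 (should be 1). ✓

(x_1, y_1) = (143, 12); (x_3, y_3) = (11696399, 981540).


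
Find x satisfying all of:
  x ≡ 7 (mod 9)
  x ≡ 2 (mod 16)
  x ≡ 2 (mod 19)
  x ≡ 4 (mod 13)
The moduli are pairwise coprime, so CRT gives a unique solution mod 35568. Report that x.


Product of moduli M = 9 · 16 · 19 · 13 = 35568.
Merge one congruence at a time:
  Start: x ≡ 7 (mod 9).
  Combine with x ≡ 2 (mod 16); new modulus lcm = 144.
    Write x = 7 + 9·t and substitute into x ≡ 2 (mod 16): 9·t ≡ 2 − 7 = -5 (mod 16).
    Reduce coefficients mod 16: 9·t ≡ 11 (mod 16).
    The inverse of 9 mod 16 is 9 (since 9·9 = 81 = 5·16 + 1), so t ≡ 9·11 = 99 ≡ 3 (mod 16).
    Then x = 7 + 9·3 = 34, valid modulo lcm(9, 16) = 144: x ≡ 34 (mod 144).
  Combine with x ≡ 2 (mod 19); new modulus lcm = 2736.
    Write x = 34 + 144·t and substitute into x ≡ 2 (mod 19): 144·t ≡ 2 − 34 = -32 (mod 19).
    Reduce coefficients mod 19: 11·t ≡ 6 (mod 19).
    The inverse of 11 mod 19 is 7 (since 11·7 = 77 = 4·19 + 1), so t ≡ 7·6 = 42 ≡ 4 (mod 19).
    Then x = 34 + 144·4 = 610, valid modulo lcm(144, 19) = 2736: x ≡ 610 (mod 2736).
  Combine with x ≡ 4 (mod 13); new modulus lcm = 35568.
    Write x = 610 + 2736·t and substitute into x ≡ 4 (mod 13): 2736·t ≡ 4 − 610 = -606 (mod 13).
    Reduce coefficients mod 13: 6·t ≡ 5 (mod 13).
    The inverse of 6 mod 13 is 11 (since 6·11 = 66 = 5·13 + 1), so t ≡ 11·5 = 55 ≡ 3 (mod 13).
    Then x = 610 + 2736·3 = 8818, valid modulo lcm(2736, 13) = 35568: x ≡ 8818 (mod 35568).
Verify against each original: 8818 mod 9 = 7, 8818 mod 16 = 2, 8818 mod 19 = 2, 8818 mod 13 = 4.

x ≡ 8818 (mod 35568).


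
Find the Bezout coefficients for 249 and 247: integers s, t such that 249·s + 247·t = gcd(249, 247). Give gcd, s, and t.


Euclidean algorithm on (249, 247) — divide until remainder is 0:
  249 = 1 · 247 + 2
  247 = 123 · 2 + 1
  2 = 2 · 1 + 0
gcd(249, 247) = 1.
Track Bezout coefficients alongside the remainders: start with r₀ = 249 = a·1 + b·0 (s = 1, t = 0) and r₁ = 247 = a·0 + b·1 (s = 0, t = 1); each new remainder r_{k+1} = r_{k-1} − q_k·r_k inherits s_{k+1} = s_{k-1} − q_k·s_k, t_{k+1} = t_{k-1} − q_k·t_k, so r_k = a·s_k + b·t_k at every step:
  q = 1: r = 2, s = 1 − 1·0 = 1, t = 0 − 1·1 = -1  (check: 249·1 + 247·(-1) = 2)
  q = 123: r = 1, s = 0 − 123·1 = -123, t = 1 − 123·(-1) = 124  (check: 249·(-123) + 247·124 = 1)
The row with r = 1 (the gcd) gives the Bezout coefficients s = -123, t = 124.
Result: 249 · (-123) + 247 · (124) = 1.

gcd(249, 247) = 1; s = -123, t = 124 (check: 249·(-123) + 247·124 = 1).


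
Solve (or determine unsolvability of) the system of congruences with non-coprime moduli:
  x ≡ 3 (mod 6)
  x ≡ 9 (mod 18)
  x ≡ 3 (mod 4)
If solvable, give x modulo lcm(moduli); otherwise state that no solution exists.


Moduli 6, 18, 4 are not pairwise coprime, so CRT works modulo lcm(m_i) when all pairwise compatibility conditions hold.
Pairwise compatibility: gcd(m_i, m_j) must divide a_i - a_j for every pair.
Merge one congruence at a time:
  Start: x ≡ 3 (mod 6).
  Combine with x ≡ 9 (mod 18): gcd(6, 18) = 6; 9 - 3 = 6, which IS divisible by 6, so compatible.
    Write x = 3 + 6·t and substitute into x ≡ 9 (mod 18): 6·t ≡ 9 − 3 = 6 (mod 18).
    Divide the congruence (and modulus) by g = 6: 1·t ≡ 1 (mod 3).
    So t ≡ 1 (mod 3).
    Then x = 3 + 6·1 = 9, valid modulo lcm(6, 18) = 18: x ≡ 9 (mod 18).
  Combine with x ≡ 3 (mod 4): gcd(18, 4) = 2; 3 - 9 = -6, which IS divisible by 2, so compatible.
    Write x = 9 + 18·t and substitute into x ≡ 3 (mod 4): 18·t ≡ 3 − 9 = -6 (mod 4).
    Divide the congruence (and modulus) by g = 2: 9·t ≡ -3 (mod 2).
    Reduce coefficients mod 2: 1·t ≡ 1 (mod 2).
    So t ≡ 1 (mod 2).
    Then x = 9 + 18·1 = 27, valid modulo lcm(18, 4) = 36: x ≡ 27 (mod 36).
Verify: 27 mod 6 = 3, 27 mod 18 = 9, 27 mod 4 = 3.

x ≡ 27 (mod 36).


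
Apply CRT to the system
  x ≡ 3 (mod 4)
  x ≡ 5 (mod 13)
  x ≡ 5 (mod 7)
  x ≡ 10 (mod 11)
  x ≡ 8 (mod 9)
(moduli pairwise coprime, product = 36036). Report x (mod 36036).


Product of moduli M = 4 · 13 · 7 · 11 · 9 = 36036.
Merge one congruence at a time:
  Start: x ≡ 3 (mod 4).
  Combine with x ≡ 5 (mod 13); new modulus lcm = 52.
    Write x = 3 + 4·t and substitute into x ≡ 5 (mod 13): 4·t ≡ 5 − 3 = 2 (mod 13).
    The inverse of 4 mod 13 is 10 (since 4·10 = 40 = 3·13 + 1), so t ≡ 10·2 = 20 ≡ 7 (mod 13).
    Then x = 3 + 4·7 = 31, valid modulo lcm(4, 13) = 52: x ≡ 31 (mod 52).
  Combine with x ≡ 5 (mod 7); new modulus lcm = 364.
    Write x = 31 + 52·t and substitute into x ≡ 5 (mod 7): 52·t ≡ 5 − 31 = -26 (mod 7).
    Reduce coefficients mod 7: 3·t ≡ 2 (mod 7).
    The inverse of 3 mod 7 is 5 (since 3·5 = 15 = 2·7 + 1), so t ≡ 5·2 = 10 ≡ 3 (mod 7).
    Then x = 31 + 52·3 = 187, valid modulo lcm(52, 7) = 364: x ≡ 187 (mod 364).
  Combine with x ≡ 10 (mod 11); new modulus lcm = 4004.
    Write x = 187 + 364·t and substitute into x ≡ 10 (mod 11): 364·t ≡ 10 − 187 = -177 (mod 11).
    Reduce coefficients mod 11: 1·t ≡ 10 (mod 11).
    So t ≡ 10 (mod 11).
    Then x = 187 + 364·10 = 3827, valid modulo lcm(364, 11) = 4004: x ≡ 3827 (mod 4004).
  Combine with x ≡ 8 (mod 9); new modulus lcm = 36036.
    Write x = 3827 + 4004·t and substitute into x ≡ 8 (mod 9): 4004·t ≡ 8 − 3827 = -3819 (mod 9).
    Reduce coefficients mod 9: 8·t ≡ 6 (mod 9).
    The inverse of 8 mod 9 is 8 (since 8·8 = 64 = 7·9 + 1), so t ≡ 8·6 = 48 ≡ 3 (mod 9).
    Then x = 3827 + 4004·3 = 15839, valid modulo lcm(4004, 9) = 36036: x ≡ 15839 (mod 36036).
Verify against each original: 15839 mod 4 = 3, 15839 mod 13 = 5, 15839 mod 7 = 5, 15839 mod 11 = 10, 15839 mod 9 = 8.

x ≡ 15839 (mod 36036).


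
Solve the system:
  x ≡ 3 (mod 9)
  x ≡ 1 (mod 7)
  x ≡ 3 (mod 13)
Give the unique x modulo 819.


Moduli 9, 7, 13 are pairwise coprime; by CRT there is a unique solution modulo M = 9 · 7 · 13 = 819.
Solve pairwise, accumulating the modulus:
  Start with x ≡ 3 (mod 9).
  Combine with x ≡ 1 (mod 7): since gcd(9, 7) = 1, we get a unique residue mod 63.
    Write x = 3 + 9·t and substitute into x ≡ 1 (mod 7): 9·t ≡ 1 − 3 = -2 (mod 7).
    Reduce coefficients mod 7: 2·t ≡ 5 (mod 7).
    The inverse of 2 mod 7 is 4 (since 2·4 = 8 = 1·7 + 1), so t ≡ 4·5 = 20 ≡ 6 (mod 7).
    Then x = 3 + 9·6 = 57, valid modulo lcm(9, 7) = 63: x ≡ 57 (mod 63).
  Combine with x ≡ 3 (mod 13): since gcd(63, 13) = 1, we get a unique residue mod 819.
    Write x = 57 + 63·t and substitute into x ≡ 3 (mod 13): 63·t ≡ 3 − 57 = -54 (mod 13).
    Reduce coefficients mod 13: 11·t ≡ 11 (mod 13).
    The inverse of 11 mod 13 is 6 (since 11·6 = 66 = 5·13 + 1), so t ≡ 6·11 = 66 ≡ 1 (mod 13).
    Then x = 57 + 63·1 = 120, valid modulo lcm(63, 13) = 819: x ≡ 120 (mod 819).
Verify: 120 mod 9 = 3 ✓, 120 mod 7 = 1 ✓, 120 mod 13 = 3 ✓.

x ≡ 120 (mod 819).


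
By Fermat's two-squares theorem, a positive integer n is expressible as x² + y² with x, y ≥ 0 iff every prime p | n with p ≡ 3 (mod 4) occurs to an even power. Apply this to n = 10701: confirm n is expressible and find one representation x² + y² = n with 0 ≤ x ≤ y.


Step 1: Factor n = 10701 = 3^2 · 29 · 41.
Step 2: Check the mod-4 condition on each prime factor: 3 ≡ 3 (mod 4), exponent 2 (must be even); 29 ≡ 1 (mod 4), exponent 1; 41 ≡ 1 (mod 4), exponent 1.
All primes ≡ 3 (mod 4) appear to even exponent (or don't appear), so by the two-squares theorem n IS expressible as a sum of two squares.
Step 3: Build a representation. Group n = k² · m with k = 3 and m = 29 · 41 = 1189 (a product of primes ≡ 1 (mod 4)); a representation of m scales to one of n via (k·x)² + (k·y)² = k²(x² + y²). Each prime p ≡ 1 (mod 4) is itself a sum of two squares; find a² by testing p − a² for a perfect square:
  29: 29 − 1² = 28, 29 − 2² = 25 = 5² ⇒ 29 = 2² + 5².
  41: 41 − 1² = 40, 41 − 2² = 37, 41 − 3² = 32, 41 − 4² = 25 = 5² ⇒ 41 = 4² + 5².
  Combine using the Brahmagupta–Fibonacci identity (a² + b²)(c² + d²) = (ac − bd)² + (ad + bc)² = (ac + bd)² + (ad − bc)²:
  29 · 41 = 1189: from (2² + 5²)(4² + 5²), take (2·4 − 5·5, 2·5 + 5·4) = (8 − 25, 10 + 20) = (-17, 30); dropping signs (only squares matter) gives (17, 30); check 17² + 30² = 289 + 900 = 1189 ✓.
  Scale by k = 3: (3·17, 3·30) = (51, 90).
Step 4: Order so x ≤ y and verify: 51² + 90² = 2601 + 8100 = 10701 = n. ✓

n = 10701 = 51² + 90² (one valid representation with x ≤ y).


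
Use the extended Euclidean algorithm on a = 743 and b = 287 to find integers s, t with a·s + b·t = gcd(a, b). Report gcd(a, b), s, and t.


Euclidean algorithm on (743, 287) — divide until remainder is 0:
  743 = 2 · 287 + 169
  287 = 1 · 169 + 118
  169 = 1 · 118 + 51
  118 = 2 · 51 + 16
  51 = 3 · 16 + 3
  16 = 5 · 3 + 1
  3 = 3 · 1 + 0
gcd(743, 287) = 1.
Track Bezout coefficients alongside the remainders: start with r₀ = 743 = a·1 + b·0 (s = 1, t = 0) and r₁ = 287 = a·0 + b·1 (s = 0, t = 1); each new remainder r_{k+1} = r_{k-1} − q_k·r_k inherits s_{k+1} = s_{k-1} − q_k·s_k, t_{k+1} = t_{k-1} − q_k·t_k, so r_k = a·s_k + b·t_k at every step:
  q = 2: r = 169, s = 1 − 2·0 = 1, t = 0 − 2·1 = -2  (check: 743·1 + 287·(-2) = 169)
  q = 1: r = 118, s = 0 − 1·1 = -1, t = 1 − 1·(-2) = 3  (check: 743·(-1) + 287·3 = 118)
  q = 1: r = 51, s = 1 − 1·(-1) = 2, t = -2 − 1·3 = -5  (check: 743·2 + 287·(-5) = 51)
  q = 2: r = 16, s = -1 − 2·2 = -5, t = 3 − 2·(-5) = 13  (check: 743·(-5) + 287·13 = 16)
  q = 3: r = 3, s = 2 − 3·(-5) = 17, t = -5 − 3·13 = -44  (check: 743·17 + 287·(-44) = 3)
  q = 5: r = 1, s = -5 − 5·17 = -90, t = 13 − 5·(-44) = 233  (check: 743·(-90) + 287·233 = 1)
The row with r = 1 (the gcd) gives the Bezout coefficients s = -90, t = 233.
Result: 743 · (-90) + 287 · (233) = 1.

gcd(743, 287) = 1; s = -90, t = 233 (check: 743·(-90) + 287·233 = 1).


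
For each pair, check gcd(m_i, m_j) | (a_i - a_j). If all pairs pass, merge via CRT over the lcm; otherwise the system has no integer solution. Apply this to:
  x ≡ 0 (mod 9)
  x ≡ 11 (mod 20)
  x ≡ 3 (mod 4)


Moduli 9, 20, 4 are not pairwise coprime, so CRT works modulo lcm(m_i) when all pairwise compatibility conditions hold.
Pairwise compatibility: gcd(m_i, m_j) must divide a_i - a_j for every pair.
Merge one congruence at a time:
  Start: x ≡ 0 (mod 9).
  Combine with x ≡ 11 (mod 20): gcd(9, 20) = 1; 11 - 0 = 11, which IS divisible by 1, so compatible.
    Write x = 0 + 9·t and substitute into x ≡ 11 (mod 20): 9·t ≡ 11 − 0 = 11 (mod 20).
    The inverse of 9 mod 20 is 9 (since 9·9 = 81 = 4·20 + 1), so t ≡ 9·11 = 99 ≡ 19 (mod 20).
    Then x = 0 + 9·19 = 171, valid modulo lcm(9, 20) = 180: x ≡ 171 (mod 180).
  Combine with x ≡ 3 (mod 4): gcd(180, 4) = 4; 3 - 171 = -168, which IS divisible by 4, so compatible.
    Write x = 171 + 180·t and substitute into x ≡ 3 (mod 4): 180·t ≡ 3 − 171 = -168 (mod 4).
    Divide the congruence (and modulus) by g = 4: 45·t ≡ -42 (mod 1).
    Modulo 1 every t works; take t = 0.
    Then x = 171 + 180·0 = 171, valid modulo lcm(180, 4) = 180: x ≡ 171 (mod 180).
Verify: 171 mod 9 = 0, 171 mod 20 = 11, 171 mod 4 = 3.

x ≡ 171 (mod 180).


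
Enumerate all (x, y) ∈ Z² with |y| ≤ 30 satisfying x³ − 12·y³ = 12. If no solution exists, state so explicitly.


The equation is x³ - 12y³ = 12. For fixed y, x³ = 12·y³ + 12, so a solution requires the RHS to be a perfect cube.
Strategy: iterate y from -30 to 30, compute RHS = 12·y³ + 12, and check whether it is a (positive or negative) perfect cube.
Check small values of y:
  y = 0: RHS = 12 is not a perfect cube.
  y = 1: RHS = 24 is not a perfect cube.
  y = -1: RHS = 0 = (0)³ ⇒ x = 0 works.
  y = 2: RHS = 108 is not a perfect cube.
  y = -2: RHS = -84 is not a perfect cube.
  y = 3: RHS = 336 is not a perfect cube.
  y = -3: RHS = -312 is not a perfect cube.
Continuing the search up to |y| = 30 finds no further solutions beyond those listed.
Collected solutions: (0, -1).

Solutions (with |y| ≤ 30): (0, -1).


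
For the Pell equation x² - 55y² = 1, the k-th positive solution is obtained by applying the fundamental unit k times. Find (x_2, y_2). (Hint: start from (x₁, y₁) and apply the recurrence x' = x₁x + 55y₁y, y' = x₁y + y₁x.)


Step 1: Find the fundamental solution (x₁, y₁) of x² - 55y² = 1.
  Expand √55 as a continued fraction. a₀ = ⌊√55⌋ = 7; iterate m_{k+1} = d_k·a_k − m_k, d_{k+1} = (55 − m_{k+1}²)/d_k, a_{k+1} = ⌊(a₀ + m_{k+1})/d_{k+1}⌋ (starting m₀ = 0, d₀ = 1), with convergents p_k = a_k·p_{k-1} + p_{k-2}, q_k = a_k·q_{k-1} + q_{k-2} (p₋₁ = 1, q₋₁ = 0):
  k = 0: a₀ = 7; p₀/q₀ = 7/1; p₀² − 55·q₀² = 49 − 55 = -6.
  k = 1: m = 7, d = 6, a = ⌊(7 + 7)/6⌋ = 2; p/q = (2·7 + 1)/(2·1 + 0) = 15/2; p² − 55·q² = 225 − 220 = 5.
  k = 2: m = 5, d = 5, a = ⌊(7 + 5)/5⌋ = 2; p/q = (2·15 + 7)/(2·2 + 1) = 37/5; p² − 55·q² = 1369 − 1375 = -6.
  k = 3: m = 5, d = 6, a = ⌊(7 + 5)/6⌋ = 2; p/q = (2·37 + 15)/(2·5 + 2) = 89/12; p² − 55·q² = 7921 − 7920 = 1.
  The first convergent with p² − 55·q² = 1 gives the fundamental solution (x₁, y₁) = (89, 12).
Step 2: Apply the recurrence (x_{n+1}, y_{n+1}) = (x₁x_n + 55y₁y_n, x₁y_n + y₁x_n) repeatedly.
  From (x_1, y_1) = (89, 12): x_2 = 89·89 + 55·12·12 = 15841; y_2 = 89·12 + 12·89 = 2136.
Step 3: Verify x_2² - 55·y_2² = 250937281 - 250937280 = 1 (should be 1). ✓

(x_1, y_1) = (89, 12); (x_2, y_2) = (15841, 2136).


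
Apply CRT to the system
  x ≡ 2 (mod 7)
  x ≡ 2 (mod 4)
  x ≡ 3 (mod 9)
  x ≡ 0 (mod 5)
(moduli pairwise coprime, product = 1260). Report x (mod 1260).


Product of moduli M = 7 · 4 · 9 · 5 = 1260.
Merge one congruence at a time:
  Start: x ≡ 2 (mod 7).
  Combine with x ≡ 2 (mod 4); new modulus lcm = 28.
    Write x = 2 + 7·t and substitute into x ≡ 2 (mod 4): 7·t ≡ 2 − 2 = 0 (mod 4).
    Reduce coefficients mod 4: 3·t ≡ 0 (mod 4).
    The inverse of 3 mod 4 is 3 (since 3·3 = 9 = 2·4 + 1), so t ≡ 3·0 = 0 ≡ 0 (mod 4).
    Then x = 2 + 7·0 = 2, valid modulo lcm(7, 4) = 28: x ≡ 2 (mod 28).
  Combine with x ≡ 3 (mod 9); new modulus lcm = 252.
    Write x = 2 + 28·t and substitute into x ≡ 3 (mod 9): 28·t ≡ 3 − 2 = 1 (mod 9).
    Reduce coefficients mod 9: 1·t ≡ 1 (mod 9).
    So t ≡ 1 (mod 9).
    Then x = 2 + 28·1 = 30, valid modulo lcm(28, 9) = 252: x ≡ 30 (mod 252).
  Combine with x ≡ 0 (mod 5); new modulus lcm = 1260.
    Write x = 30 + 252·t and substitute into x ≡ 0 (mod 5): 252·t ≡ 0 − 30 = -30 (mod 5).
    Reduce coefficients mod 5: 2·t ≡ 0 (mod 5).
    The inverse of 2 mod 5 is 3 (since 2·3 = 6 = 1·5 + 1), so t ≡ 3·0 = 0 ≡ 0 (mod 5).
    Then x = 30 + 252·0 = 30, valid modulo lcm(252, 5) = 1260: x ≡ 30 (mod 1260).
Verify against each original: 30 mod 7 = 2, 30 mod 4 = 2, 30 mod 9 = 3, 30 mod 5 = 0.

x ≡ 30 (mod 1260).


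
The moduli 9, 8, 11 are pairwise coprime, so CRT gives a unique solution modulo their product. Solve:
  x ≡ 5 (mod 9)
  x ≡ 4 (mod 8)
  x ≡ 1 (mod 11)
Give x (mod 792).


Moduli 9, 8, 11 are pairwise coprime; by CRT there is a unique solution modulo M = 9 · 8 · 11 = 792.
Solve pairwise, accumulating the modulus:
  Start with x ≡ 5 (mod 9).
  Combine with x ≡ 4 (mod 8): since gcd(9, 8) = 1, we get a unique residue mod 72.
    Write x = 5 + 9·t and substitute into x ≡ 4 (mod 8): 9·t ≡ 4 − 5 = -1 (mod 8).
    Reduce coefficients mod 8: 1·t ≡ 7 (mod 8).
    So t ≡ 7 (mod 8).
    Then x = 5 + 9·7 = 68, valid modulo lcm(9, 8) = 72: x ≡ 68 (mod 72).
  Combine with x ≡ 1 (mod 11): since gcd(72, 11) = 1, we get a unique residue mod 792.
    Write x = 68 + 72·t and substitute into x ≡ 1 (mod 11): 72·t ≡ 1 − 68 = -67 (mod 11).
    Reduce coefficients mod 11: 6·t ≡ 10 (mod 11).
    The inverse of 6 mod 11 is 2 (since 6·2 = 12 = 1·11 + 1), so t ≡ 2·10 = 20 ≡ 9 (mod 11).
    Then x = 68 + 72·9 = 716, valid modulo lcm(72, 11) = 792: x ≡ 716 (mod 792).
Verify: 716 mod 9 = 5 ✓, 716 mod 8 = 4 ✓, 716 mod 11 = 1 ✓.

x ≡ 716 (mod 792).


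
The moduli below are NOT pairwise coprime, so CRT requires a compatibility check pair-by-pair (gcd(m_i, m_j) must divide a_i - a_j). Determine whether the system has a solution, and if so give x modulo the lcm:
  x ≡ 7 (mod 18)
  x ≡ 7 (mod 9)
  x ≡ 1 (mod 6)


Moduli 18, 9, 6 are not pairwise coprime, so CRT works modulo lcm(m_i) when all pairwise compatibility conditions hold.
Pairwise compatibility: gcd(m_i, m_j) must divide a_i - a_j for every pair.
Merge one congruence at a time:
  Start: x ≡ 7 (mod 18).
  Combine with x ≡ 7 (mod 9): gcd(18, 9) = 9; 7 - 7 = 0, which IS divisible by 9, so compatible.
    Write x = 7 + 18·t and substitute into x ≡ 7 (mod 9): 18·t ≡ 7 − 7 = 0 (mod 9).
    Divide the congruence (and modulus) by g = 9: 2·t ≡ 0 (mod 1).
    Modulo 1 every t works; take t = 0.
    Then x = 7 + 18·0 = 7, valid modulo lcm(18, 9) = 18: x ≡ 7 (mod 18).
  Combine with x ≡ 1 (mod 6): gcd(18, 6) = 6; 1 - 7 = -6, which IS divisible by 6, so compatible.
    Write x = 7 + 18·t and substitute into x ≡ 1 (mod 6): 18·t ≡ 1 − 7 = -6 (mod 6).
    Divide the congruence (and modulus) by g = 6: 3·t ≡ -1 (mod 1).
    Modulo 1 every t works; take t = 0.
    Then x = 7 + 18·0 = 7, valid modulo lcm(18, 6) = 18: x ≡ 7 (mod 18).
Verify: 7 mod 18 = 7, 7 mod 9 = 7, 7 mod 6 = 1.

x ≡ 7 (mod 18).


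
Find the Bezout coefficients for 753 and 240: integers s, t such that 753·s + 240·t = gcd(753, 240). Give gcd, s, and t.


Euclidean algorithm on (753, 240) — divide until remainder is 0:
  753 = 3 · 240 + 33
  240 = 7 · 33 + 9
  33 = 3 · 9 + 6
  9 = 1 · 6 + 3
  6 = 2 · 3 + 0
gcd(753, 240) = 3.
Track Bezout coefficients alongside the remainders: start with r₀ = 753 = a·1 + b·0 (s = 1, t = 0) and r₁ = 240 = a·0 + b·1 (s = 0, t = 1); each new remainder r_{k+1} = r_{k-1} − q_k·r_k inherits s_{k+1} = s_{k-1} − q_k·s_k, t_{k+1} = t_{k-1} − q_k·t_k, so r_k = a·s_k + b·t_k at every step:
  q = 3: r = 33, s = 1 − 3·0 = 1, t = 0 − 3·1 = -3  (check: 753·1 + 240·(-3) = 33)
  q = 7: r = 9, s = 0 − 7·1 = -7, t = 1 − 7·(-3) = 22  (check: 753·(-7) + 240·22 = 9)
  q = 3: r = 6, s = 1 − 3·(-7) = 22, t = -3 − 3·22 = -69  (check: 753·22 + 240·(-69) = 6)
  q = 1: r = 3, s = -7 − 1·22 = -29, t = 22 − 1·(-69) = 91  (check: 753·(-29) + 240·91 = 3)
The row with r = 3 (the gcd) gives the Bezout coefficients s = -29, t = 91.
Result: 753 · (-29) + 240 · (91) = 3.

gcd(753, 240) = 3; s = -29, t = 91 (check: 753·(-29) + 240·91 = 3).


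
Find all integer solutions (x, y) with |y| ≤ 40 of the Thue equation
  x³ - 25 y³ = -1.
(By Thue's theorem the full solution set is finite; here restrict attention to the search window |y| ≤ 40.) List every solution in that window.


The equation is x³ - 25y³ = -1. For fixed y, x³ = 25·y³ − 1, so a solution requires the RHS to be a perfect cube.
Strategy: iterate y from -40 to 40, compute RHS = 25·y³ − 1, and check whether it is a (positive or negative) perfect cube.
Check small values of y:
  y = 0: RHS = -1 = (-1)³ ⇒ x = -1 works.
  y = 1: RHS = 24 is not a perfect cube.
  y = -1: RHS = -26 is not a perfect cube.
  y = 2: RHS = 199 is not a perfect cube.
  y = -2: RHS = -201 is not a perfect cube.
  y = 3: RHS = 674 is not a perfect cube.
  y = -3: RHS = -676 is not a perfect cube.
Continuing the search up to |y| = 40 finds no further solutions beyond those listed.
Collected solutions: (-1, 0).

Solutions (with |y| ≤ 40): (-1, 0).


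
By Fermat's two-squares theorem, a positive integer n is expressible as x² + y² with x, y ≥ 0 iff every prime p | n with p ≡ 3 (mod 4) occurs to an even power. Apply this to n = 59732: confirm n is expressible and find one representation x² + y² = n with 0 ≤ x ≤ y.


Step 1: Factor n = 59732 = 2^2 · 109 · 137.
Step 2: Check the mod-4 condition on each prime factor: 2 = 2 (special); 109 ≡ 1 (mod 4), exponent 1; 137 ≡ 1 (mod 4), exponent 1.
All primes ≡ 3 (mod 4) appear to even exponent (or don't appear), so by the two-squares theorem n IS expressible as a sum of two squares.
Step 3: Build a representation. Group n = k² · m with k = 2 and m = 109 · 137 = 14933 (a product of primes ≡ 1 (mod 4)); a representation of m scales to one of n via (k·x)² + (k·y)² = k²(x² + y²). Each prime p ≡ 1 (mod 4) is itself a sum of two squares; find a² by testing p − a² for a perfect square:
  109: 109 − 1² = 108, 109 − 2² = 105, 109 − 3² = 100 = 10² ⇒ 109 = 3² + 10².
  137: 137 − 1² = 136, 137 − 2² = 133, 137 − 3² = 128, 137 − 4² = 121 = 11² ⇒ 137 = 4² + 11².
  Combine using the Brahmagupta–Fibonacci identity (a² + b²)(c² + d²) = (ac − bd)² + (ad + bc)² = (ac + bd)² + (ad − bc)²:
  109 · 137 = 14933: from (3² + 10²)(4² + 11²), take (3·4 − 10·11, 3·11 + 10·4) = (12 − 110, 33 + 40) = (-98, 73); dropping signs (only squares matter) gives (98, 73); check 98² + 73² = 9604 + 5329 = 14933 ✓.
  Scale by k = 2: (2·98, 2·73) = (196, 146).
Step 4: Order so x ≤ y and verify: 146² + 196² = 21316 + 38416 = 59732 = n. ✓

n = 59732 = 146² + 196² (one valid representation with x ≤ y).


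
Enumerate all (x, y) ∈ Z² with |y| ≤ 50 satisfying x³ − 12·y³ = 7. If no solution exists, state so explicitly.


The equation is x³ - 12y³ = 7. For fixed y, x³ = 12·y³ + 7, so a solution requires the RHS to be a perfect cube.
Strategy: iterate y from -50 to 50, compute RHS = 12·y³ + 7, and check whether it is a (positive or negative) perfect cube.
Check small values of y:
  y = 0: RHS = 7 is not a perfect cube.
  y = 1: RHS = 19 is not a perfect cube.
  y = -1: RHS = -5 is not a perfect cube.
  y = 2: RHS = 103 is not a perfect cube.
  y = -2: RHS = -89 is not a perfect cube.
  y = 3: RHS = 331 is not a perfect cube.
  y = -3: RHS = -317 is not a perfect cube.
Continuing the search up to |y| = 50 finds no solutions either.
No (x, y) in the scanned range satisfies the equation.

No integer solutions with |y| ≤ 50.


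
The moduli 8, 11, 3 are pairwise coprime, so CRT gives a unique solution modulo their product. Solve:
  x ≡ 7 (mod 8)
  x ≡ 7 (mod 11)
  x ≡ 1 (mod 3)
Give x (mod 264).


Moduli 8, 11, 3 are pairwise coprime; by CRT there is a unique solution modulo M = 8 · 11 · 3 = 264.
Solve pairwise, accumulating the modulus:
  Start with x ≡ 7 (mod 8).
  Combine with x ≡ 7 (mod 11): since gcd(8, 11) = 1, we get a unique residue mod 88.
    Write x = 7 + 8·t and substitute into x ≡ 7 (mod 11): 8·t ≡ 7 − 7 = 0 (mod 11).
    The inverse of 8 mod 11 is 7 (since 8·7 = 56 = 5·11 + 1), so t ≡ 7·0 = 0 ≡ 0 (mod 11).
    Then x = 7 + 8·0 = 7, valid modulo lcm(8, 11) = 88: x ≡ 7 (mod 88).
  Combine with x ≡ 1 (mod 3): since gcd(88, 3) = 1, we get a unique residue mod 264.
    Write x = 7 + 88·t and substitute into x ≡ 1 (mod 3): 88·t ≡ 1 − 7 = -6 (mod 3).
    Reduce coefficients mod 3: 1·t ≡ 0 (mod 3).
    So t ≡ 0 (mod 3).
    Then x = 7 + 88·0 = 7, valid modulo lcm(88, 3) = 264: x ≡ 7 (mod 264).
Verify: 7 mod 8 = 7 ✓, 7 mod 11 = 7 ✓, 7 mod 3 = 1 ✓.

x ≡ 7 (mod 264).


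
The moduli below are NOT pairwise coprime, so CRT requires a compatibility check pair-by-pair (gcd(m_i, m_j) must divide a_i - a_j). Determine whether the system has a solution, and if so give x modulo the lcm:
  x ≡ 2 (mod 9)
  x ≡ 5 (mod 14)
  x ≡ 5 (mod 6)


Moduli 9, 14, 6 are not pairwise coprime, so CRT works modulo lcm(m_i) when all pairwise compatibility conditions hold.
Pairwise compatibility: gcd(m_i, m_j) must divide a_i - a_j for every pair.
Merge one congruence at a time:
  Start: x ≡ 2 (mod 9).
  Combine with x ≡ 5 (mod 14): gcd(9, 14) = 1; 5 - 2 = 3, which IS divisible by 1, so compatible.
    Write x = 2 + 9·t and substitute into x ≡ 5 (mod 14): 9·t ≡ 5 − 2 = 3 (mod 14).
    The inverse of 9 mod 14 is 11 (since 9·11 = 99 = 7·14 + 1), so t ≡ 11·3 = 33 ≡ 5 (mod 14).
    Then x = 2 + 9·5 = 47, valid modulo lcm(9, 14) = 126: x ≡ 47 (mod 126).
  Combine with x ≡ 5 (mod 6): gcd(126, 6) = 6; 5 - 47 = -42, which IS divisible by 6, so compatible.
    Write x = 47 + 126·t and substitute into x ≡ 5 (mod 6): 126·t ≡ 5 − 47 = -42 (mod 6).
    Divide the congruence (and modulus) by g = 6: 21·t ≡ -7 (mod 1).
    Modulo 1 every t works; take t = 0.
    Then x = 47 + 126·0 = 47, valid modulo lcm(126, 6) = 126: x ≡ 47 (mod 126).
Verify: 47 mod 9 = 2, 47 mod 14 = 5, 47 mod 6 = 5.

x ≡ 47 (mod 126).


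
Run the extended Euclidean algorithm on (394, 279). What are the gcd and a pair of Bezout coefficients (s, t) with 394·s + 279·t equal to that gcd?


Euclidean algorithm on (394, 279) — divide until remainder is 0:
  394 = 1 · 279 + 115
  279 = 2 · 115 + 49
  115 = 2 · 49 + 17
  49 = 2 · 17 + 15
  17 = 1 · 15 + 2
  15 = 7 · 2 + 1
  2 = 2 · 1 + 0
gcd(394, 279) = 1.
Track Bezout coefficients alongside the remainders: start with r₀ = 394 = a·1 + b·0 (s = 1, t = 0) and r₁ = 279 = a·0 + b·1 (s = 0, t = 1); each new remainder r_{k+1} = r_{k-1} − q_k·r_k inherits s_{k+1} = s_{k-1} − q_k·s_k, t_{k+1} = t_{k-1} − q_k·t_k, so r_k = a·s_k + b·t_k at every step:
  q = 1: r = 115, s = 1 − 1·0 = 1, t = 0 − 1·1 = -1  (check: 394·1 + 279·(-1) = 115)
  q = 2: r = 49, s = 0 − 2·1 = -2, t = 1 − 2·(-1) = 3  (check: 394·(-2) + 279·3 = 49)
  q = 2: r = 17, s = 1 − 2·(-2) = 5, t = -1 − 2·3 = -7  (check: 394·5 + 279·(-7) = 17)
  q = 2: r = 15, s = -2 − 2·5 = -12, t = 3 − 2·(-7) = 17  (check: 394·(-12) + 279·17 = 15)
  q = 1: r = 2, s = 5 − 1·(-12) = 17, t = -7 − 1·17 = -24  (check: 394·17 + 279·(-24) = 2)
  q = 7: r = 1, s = -12 − 7·17 = -131, t = 17 − 7·(-24) = 185  (check: 394·(-131) + 279·185 = 1)
The row with r = 1 (the gcd) gives the Bezout coefficients s = -131, t = 185.
Result: 394 · (-131) + 279 · (185) = 1.

gcd(394, 279) = 1; s = -131, t = 185 (check: 394·(-131) + 279·185 = 1).


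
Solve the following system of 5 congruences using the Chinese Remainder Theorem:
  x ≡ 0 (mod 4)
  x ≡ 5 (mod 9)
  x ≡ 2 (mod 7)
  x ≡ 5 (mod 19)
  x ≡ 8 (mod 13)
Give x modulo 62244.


Product of moduli M = 4 · 9 · 7 · 19 · 13 = 62244.
Merge one congruence at a time:
  Start: x ≡ 0 (mod 4).
  Combine with x ≡ 5 (mod 9); new modulus lcm = 36.
    Write x = 0 + 4·t and substitute into x ≡ 5 (mod 9): 4·t ≡ 5 − 0 = 5 (mod 9).
    The inverse of 4 mod 9 is 7 (since 4·7 = 28 = 3·9 + 1), so t ≡ 7·5 = 35 ≡ 8 (mod 9).
    Then x = 0 + 4·8 = 32, valid modulo lcm(4, 9) = 36: x ≡ 32 (mod 36).
  Combine with x ≡ 2 (mod 7); new modulus lcm = 252.
    Write x = 32 + 36·t and substitute into x ≡ 2 (mod 7): 36·t ≡ 2 − 32 = -30 (mod 7).
    Reduce coefficients mod 7: 1·t ≡ 5 (mod 7).
    So t ≡ 5 (mod 7).
    Then x = 32 + 36·5 = 212, valid modulo lcm(36, 7) = 252: x ≡ 212 (mod 252).
  Combine with x ≡ 5 (mod 19); new modulus lcm = 4788.
    Write x = 212 + 252·t and substitute into x ≡ 5 (mod 19): 252·t ≡ 5 − 212 = -207 (mod 19).
    Reduce coefficients mod 19: 5·t ≡ 2 (mod 19).
    The inverse of 5 mod 19 is 4 (since 5·4 = 20 = 1·19 + 1), so t ≡ 4·2 = 8 ≡ 8 (mod 19).
    Then x = 212 + 252·8 = 2228, valid modulo lcm(252, 19) = 4788: x ≡ 2228 (mod 4788).
  Combine with x ≡ 8 (mod 13); new modulus lcm = 62244.
    Write x = 2228 + 4788·t and substitute into x ≡ 8 (mod 13): 4788·t ≡ 8 − 2228 = -2220 (mod 13).
    Reduce coefficients mod 13: 4·t ≡ 3 (mod 13).
    The inverse of 4 mod 13 is 10 (since 4·10 = 40 = 3·13 + 1), so t ≡ 10·3 = 30 ≡ 4 (mod 13).
    Then x = 2228 + 4788·4 = 21380, valid modulo lcm(4788, 13) = 62244: x ≡ 21380 (mod 62244).
Verify against each original: 21380 mod 4 = 0, 21380 mod 9 = 5, 21380 mod 7 = 2, 21380 mod 19 = 5, 21380 mod 13 = 8.

x ≡ 21380 (mod 62244).


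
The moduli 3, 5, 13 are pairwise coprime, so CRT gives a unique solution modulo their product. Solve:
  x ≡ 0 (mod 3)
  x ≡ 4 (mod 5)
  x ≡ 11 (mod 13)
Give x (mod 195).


Moduli 3, 5, 13 are pairwise coprime; by CRT there is a unique solution modulo M = 3 · 5 · 13 = 195.
Solve pairwise, accumulating the modulus:
  Start with x ≡ 0 (mod 3).
  Combine with x ≡ 4 (mod 5): since gcd(3, 5) = 1, we get a unique residue mod 15.
    Write x = 0 + 3·t and substitute into x ≡ 4 (mod 5): 3·t ≡ 4 − 0 = 4 (mod 5).
    The inverse of 3 mod 5 is 2 (since 3·2 = 6 = 1·5 + 1), so t ≡ 2·4 = 8 ≡ 3 (mod 5).
    Then x = 0 + 3·3 = 9, valid modulo lcm(3, 5) = 15: x ≡ 9 (mod 15).
  Combine with x ≡ 11 (mod 13): since gcd(15, 13) = 1, we get a unique residue mod 195.
    Write x = 9 + 15·t and substitute into x ≡ 11 (mod 13): 15·t ≡ 11 − 9 = 2 (mod 13).
    Reduce coefficients mod 13: 2·t ≡ 2 (mod 13).
    The inverse of 2 mod 13 is 7 (since 2·7 = 14 = 1·13 + 1), so t ≡ 7·2 = 14 ≡ 1 (mod 13).
    Then x = 9 + 15·1 = 24, valid modulo lcm(15, 13) = 195: x ≡ 24 (mod 195).
Verify: 24 mod 3 = 0 ✓, 24 mod 5 = 4 ✓, 24 mod 13 = 11 ✓.

x ≡ 24 (mod 195).


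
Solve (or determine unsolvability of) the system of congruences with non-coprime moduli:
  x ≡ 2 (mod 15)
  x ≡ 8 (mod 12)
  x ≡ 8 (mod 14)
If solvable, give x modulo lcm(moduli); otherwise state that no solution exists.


Moduli 15, 12, 14 are not pairwise coprime, so CRT works modulo lcm(m_i) when all pairwise compatibility conditions hold.
Pairwise compatibility: gcd(m_i, m_j) must divide a_i - a_j for every pair.
Merge one congruence at a time:
  Start: x ≡ 2 (mod 15).
  Combine with x ≡ 8 (mod 12): gcd(15, 12) = 3; 8 - 2 = 6, which IS divisible by 3, so compatible.
    Write x = 2 + 15·t and substitute into x ≡ 8 (mod 12): 15·t ≡ 8 − 2 = 6 (mod 12).
    Divide the congruence (and modulus) by g = 3: 5·t ≡ 2 (mod 4).
    Reduce coefficients mod 4: 1·t ≡ 2 (mod 4).
    So t ≡ 2 (mod 4).
    Then x = 2 + 15·2 = 32, valid modulo lcm(15, 12) = 60: x ≡ 32 (mod 60).
  Combine with x ≡ 8 (mod 14): gcd(60, 14) = 2; 8 - 32 = -24, which IS divisible by 2, so compatible.
    Write x = 32 + 60·t and substitute into x ≡ 8 (mod 14): 60·t ≡ 8 − 32 = -24 (mod 14).
    Divide the congruence (and modulus) by g = 2: 30·t ≡ -12 (mod 7).
    Reduce coefficients mod 7: 2·t ≡ 2 (mod 7).
    The inverse of 2 mod 7 is 4 (since 2·4 = 8 = 1·7 + 1), so t ≡ 4·2 = 8 ≡ 1 (mod 7).
    Then x = 32 + 60·1 = 92, valid modulo lcm(60, 14) = 420: x ≡ 92 (mod 420).
Verify: 92 mod 15 = 2, 92 mod 12 = 8, 92 mod 14 = 8.

x ≡ 92 (mod 420).


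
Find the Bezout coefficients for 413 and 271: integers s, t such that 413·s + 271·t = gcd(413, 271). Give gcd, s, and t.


Euclidean algorithm on (413, 271) — divide until remainder is 0:
  413 = 1 · 271 + 142
  271 = 1 · 142 + 129
  142 = 1 · 129 + 13
  129 = 9 · 13 + 12
  13 = 1 · 12 + 1
  12 = 12 · 1 + 0
gcd(413, 271) = 1.
Track Bezout coefficients alongside the remainders: start with r₀ = 413 = a·1 + b·0 (s = 1, t = 0) and r₁ = 271 = a·0 + b·1 (s = 0, t = 1); each new remainder r_{k+1} = r_{k-1} − q_k·r_k inherits s_{k+1} = s_{k-1} − q_k·s_k, t_{k+1} = t_{k-1} − q_k·t_k, so r_k = a·s_k + b·t_k at every step:
  q = 1: r = 142, s = 1 − 1·0 = 1, t = 0 − 1·1 = -1  (check: 413·1 + 271·(-1) = 142)
  q = 1: r = 129, s = 0 − 1·1 = -1, t = 1 − 1·(-1) = 2  (check: 413·(-1) + 271·2 = 129)
  q = 1: r = 13, s = 1 − 1·(-1) = 2, t = -1 − 1·2 = -3  (check: 413·2 + 271·(-3) = 13)
  q = 9: r = 12, s = -1 − 9·2 = -19, t = 2 − 9·(-3) = 29  (check: 413·(-19) + 271·29 = 12)
  q = 1: r = 1, s = 2 − 1·(-19) = 21, t = -3 − 1·29 = -32  (check: 413·21 + 271·(-32) = 1)
The row with r = 1 (the gcd) gives the Bezout coefficients s = 21, t = -32.
Result: 413 · (21) + 271 · (-32) = 1.

gcd(413, 271) = 1; s = 21, t = -32 (check: 413·21 + 271·(-32) = 1).


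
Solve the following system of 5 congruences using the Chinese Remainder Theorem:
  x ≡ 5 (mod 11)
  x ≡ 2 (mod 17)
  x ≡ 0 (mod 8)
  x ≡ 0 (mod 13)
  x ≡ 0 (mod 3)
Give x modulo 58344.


Product of moduli M = 11 · 17 · 8 · 13 · 3 = 58344.
Merge one congruence at a time:
  Start: x ≡ 5 (mod 11).
  Combine with x ≡ 2 (mod 17); new modulus lcm = 187.
    Write x = 5 + 11·t and substitute into x ≡ 2 (mod 17): 11·t ≡ 2 − 5 = -3 (mod 17).
    Reduce coefficients mod 17: 11·t ≡ 14 (mod 17).
    The inverse of 11 mod 17 is 14 (since 11·14 = 154 = 9·17 + 1), so t ≡ 14·14 = 196 ≡ 9 (mod 17).
    Then x = 5 + 11·9 = 104, valid modulo lcm(11, 17) = 187: x ≡ 104 (mod 187).
  Combine with x ≡ 0 (mod 8); new modulus lcm = 1496.
    Write x = 104 + 187·t and substitute into x ≡ 0 (mod 8): 187·t ≡ 0 − 104 = -104 (mod 8).
    Reduce coefficients mod 8: 3·t ≡ 0 (mod 8).
    The inverse of 3 mod 8 is 3 (since 3·3 = 9 = 1·8 + 1), so t ≡ 3·0 = 0 ≡ 0 (mod 8).
    Then x = 104 + 187·0 = 104, valid modulo lcm(187, 8) = 1496: x ≡ 104 (mod 1496).
  Combine with x ≡ 0 (mod 13); new modulus lcm = 19448.
    Write x = 104 + 1496·t and substitute into x ≡ 0 (mod 13): 1496·t ≡ 0 − 104 = -104 (mod 13).
    Reduce coefficients mod 13: 1·t ≡ 0 (mod 13).
    So t ≡ 0 (mod 13).
    Then x = 104 + 1496·0 = 104, valid modulo lcm(1496, 13) = 19448: x ≡ 104 (mod 19448).
  Combine with x ≡ 0 (mod 3); new modulus lcm = 58344.
    Write x = 104 + 19448·t and substitute into x ≡ 0 (mod 3): 19448·t ≡ 0 − 104 = -104 (mod 3).
    Reduce coefficients mod 3: 2·t ≡ 1 (mod 3).
    The inverse of 2 mod 3 is 2 (since 2·2 = 4 = 1·3 + 1), so t ≡ 2·1 = 2 ≡ 2 (mod 3).
    Then x = 104 + 19448·2 = 39000, valid modulo lcm(19448, 3) = 58344: x ≡ 39000 (mod 58344).
Verify against each original: 39000 mod 11 = 5, 39000 mod 17 = 2, 39000 mod 8 = 0, 39000 mod 13 = 0, 39000 mod 3 = 0.

x ≡ 39000 (mod 58344).


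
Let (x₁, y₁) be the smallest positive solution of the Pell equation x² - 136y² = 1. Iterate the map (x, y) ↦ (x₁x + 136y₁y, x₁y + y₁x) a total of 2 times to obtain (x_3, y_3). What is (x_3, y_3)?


Step 1: Find the fundamental solution (x₁, y₁) of x² - 136y² = 1.
  Expand √136 as a continued fraction. a₀ = ⌊√136⌋ = 11; iterate m_{k+1} = d_k·a_k − m_k, d_{k+1} = (136 − m_{k+1}²)/d_k, a_{k+1} = ⌊(a₀ + m_{k+1})/d_{k+1}⌋ (starting m₀ = 0, d₀ = 1), with convergents p_k = a_k·p_{k-1} + p_{k-2}, q_k = a_k·q_{k-1} + q_{k-2} (p₋₁ = 1, q₋₁ = 0):
  k = 0: a₀ = 11; p₀/q₀ = 11/1; p₀² − 136·q₀² = 121 − 136 = -15.
  k = 1: m = 11, d = 15, a = ⌊(11 + 11)/15⌋ = 1; p/q = (1·11 + 1)/(1·1 + 0) = 12/1; p² − 136·q² = 144 − 136 = 8.
  k = 2: m = 4, d = 8, a = ⌊(11 + 4)/8⌋ = 1; p/q = (1·12 + 11)/(1·1 + 1) = 23/2; p² − 136·q² = 529 − 544 = -15.
  k = 3: m = 4, d = 15, a = ⌊(11 + 4)/15⌋ = 1; p/q = (1·23 + 12)/(1·2 + 1) = 35/3; p² − 136·q² = 1225 − 1224 = 1.
  The first convergent with p² − 136·q² = 1 gives the fundamental solution (x₁, y₁) = (35, 3).
Step 2: Apply the recurrence (x_{n+1}, y_{n+1}) = (x₁x_n + 136y₁y_n, x₁y_n + y₁x_n) repeatedly.
  From (x_1, y_1) = (35, 3): x_2 = 35·35 + 136·3·3 = 2449; y_2 = 35·3 + 3·35 = 210.
  From (x_2, y_2) = (2449, 210): x_3 = 35·2449 + 136·3·210 = 171395; y_3 = 35·210 + 3·2449 = 14697.
Step 3: Verify x_3² - 136·y_3² = 29376246025 - 29376246024 = 1 (should be 1). ✓

(x_1, y_1) = (35, 3); (x_3, y_3) = (171395, 14697).
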